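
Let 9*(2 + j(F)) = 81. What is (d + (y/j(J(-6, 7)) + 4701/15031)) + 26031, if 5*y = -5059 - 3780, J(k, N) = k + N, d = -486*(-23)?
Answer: 19442402291/526085 ≈ 36957.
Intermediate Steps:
d = 11178
J(k, N) = N + k
j(F) = 7 (j(F) = -2 + (⅑)*81 = -2 + 9 = 7)
y = -8839/5 (y = (-5059 - 3780)/5 = (⅕)*(-8839) = -8839/5 ≈ -1767.8)
(d + (y/j(J(-6, 7)) + 4701/15031)) + 26031 = (11178 + (-8839/5/7 + 4701/15031)) + 26031 = (11178 + (-8839/5*⅐ + 4701*(1/15031))) + 26031 = (11178 + (-8839/35 + 4701/15031)) + 26031 = (11178 - 132694474/526085) + 26031 = 5747883656/526085 + 26031 = 19442402291/526085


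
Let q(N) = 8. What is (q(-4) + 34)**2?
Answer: 1764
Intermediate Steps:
(q(-4) + 34)**2 = (8 + 34)**2 = 42**2 = 1764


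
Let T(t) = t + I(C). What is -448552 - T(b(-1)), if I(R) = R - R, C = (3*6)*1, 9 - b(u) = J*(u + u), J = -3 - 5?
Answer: -448545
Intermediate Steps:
J = -8
b(u) = 9 + 16*u (b(u) = 9 - (-8)*(u + u) = 9 - (-8)*2*u = 9 - (-16)*u = 9 + 16*u)
C = 18 (C = 18*1 = 18)
I(R) = 0
T(t) = t (T(t) = t + 0 = t)
-448552 - T(b(-1)) = -448552 - (9 + 16*(-1)) = -448552 - (9 - 16) = -448552 - 1*(-7) = -448552 + 7 = -448545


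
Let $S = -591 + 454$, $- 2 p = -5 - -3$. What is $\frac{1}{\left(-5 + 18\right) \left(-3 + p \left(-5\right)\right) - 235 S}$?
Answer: $\frac{1}{32091} \approx 3.1161 \cdot 10^{-5}$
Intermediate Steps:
$p = 1$ ($p = - \frac{-5 - -3}{2} = - \frac{-5 + 3}{2} = \left(- \frac{1}{2}\right) \left(-2\right) = 1$)
$S = -137$
$\frac{1}{\left(-5 + 18\right) \left(-3 + p \left(-5\right)\right) - 235 S} = \frac{1}{\left(-5 + 18\right) \left(-3 + 1 \left(-5\right)\right) - -32195} = \frac{1}{13 \left(-3 - 5\right) + 32195} = \frac{1}{13 \left(-8\right) + 32195} = \frac{1}{-104 + 32195} = \frac{1}{32091}$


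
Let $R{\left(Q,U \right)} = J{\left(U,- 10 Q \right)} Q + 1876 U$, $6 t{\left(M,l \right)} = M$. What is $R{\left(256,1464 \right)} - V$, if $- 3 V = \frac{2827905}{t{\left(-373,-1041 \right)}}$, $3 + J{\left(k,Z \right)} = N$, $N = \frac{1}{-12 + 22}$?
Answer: $\frac{5092491734}{1865} \approx 2.7306 \cdot 10^{6}$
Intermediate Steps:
$N = \frac{1}{10} \approx 0.1$
$J{\left(k,Z \right)} = - \frac{29}{10}$ ($J{\left(k,Z \right)} = -3 + \frac{1}{10} = - \frac{29}{10}$)
$t{\left(M,l \right)} = \frac{M}{6}$
$R{\left(Q,U \right)} = 1876 U - \frac{29 Q}{10}$ ($R{\left(Q,U \right)} = - \frac{29 Q}{10} + 1876 U = 1876 U - \frac{29 Q}{10}$)
$V = \frac{5655810}{373}$ ($V = - \frac{2827905 \frac{1}{\frac{1}{6} \left(-373\right)}}{3} = - \frac{2827905 \frac{1}{- \frac{373}{6}}}{3} = - \frac{2827905 \left(- \frac{6}{373}\right)}{3} = \left(- \frac{1}{3}\right) \left(- \frac{16967430}{373}\right) = \frac{5655810}{373} \approx 15163.0$)
$R{\left(256,1464 \right)} - V = \left(1876 \cdot 1464 - \frac{3712}{5}\right) - \frac{5655810}{373} = \left(2746464 - \frac{3712}{5}\right) - \frac{5655810}{373} = \frac{13728608}{5} - \frac{5655810}{373} = \frac{5092491734}{1865}$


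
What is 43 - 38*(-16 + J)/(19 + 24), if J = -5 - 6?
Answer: 2875/43 ≈ 66.860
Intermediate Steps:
J = -11
43 - 38*(-16 + J)/(19 + 24) = 43 - 38*(-16 - 11)/(19 + 24) = 43 - (-1026)/43 = 43 - 38*(-27/43) = 43 + 1026/43 = 2875/43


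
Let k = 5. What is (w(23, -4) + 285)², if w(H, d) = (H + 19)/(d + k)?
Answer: 106929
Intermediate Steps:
w(H, d) = (19 + H)/(5 + d) (w(H, d) = (H + 19)/(d + 5) = (19 + H)/(5 + d))
(w(23, -4) + 285)² = ((19 + 23)/(5 - 4) + 285)² = (42/1 + 285)² = (1*42 + 285)² = (42 + 285)² = 327² = 106929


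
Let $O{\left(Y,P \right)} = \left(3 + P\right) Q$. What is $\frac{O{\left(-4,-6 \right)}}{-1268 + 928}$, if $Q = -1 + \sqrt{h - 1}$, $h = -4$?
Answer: $- \frac{3}{340} + \frac{3 i \sqrt{5}}{340} \approx -0.0088235 + 0.01973 i$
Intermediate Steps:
$Q = -1 + i \sqrt{5}$ ($Q = -1 + \sqrt{-4 - 1} = -1 + \sqrt{-5} = -1 + i \sqrt{5} \approx -1.0 + 2.2361 i$)
$O{\left(Y,P \right)} = \left(-1 + i \sqrt{5}\right) \left(3 + P\right)$ ($O{\left(Y,P \right)} = \left(3 + P\right) \left(-1 + i \sqrt{5}\right) = \left(-1 + i \sqrt{5}\right) \left(3 + P\right)$)
$\frac{O{\left(-4,-6 \right)}}{-1268 + 928} = \frac{\left(-1\right) \left(1 - i \sqrt{5}\right) \left(3 - 6\right)}{-1268 + 928} = \frac{\left(-1\right) \left(1 - i \sqrt{5}\right) \left(-3\right)}{-340} = \left(3 - 3 i \sqrt{5}\right) \left(- \frac{1}{340}\right) = - \frac{3}{340} + \frac{3 i \sqrt{5}}{340}$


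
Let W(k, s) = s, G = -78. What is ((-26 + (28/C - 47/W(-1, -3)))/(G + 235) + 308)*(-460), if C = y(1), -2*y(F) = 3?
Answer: -22230420/157 ≈ -1.4160e+5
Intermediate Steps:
y(F) = -3/2 (y(F) = -½*3 = -3/2)
C = -3/2 ≈ -1.5000
((-26 + (28/C - 47/W(-1, -3)))/(G + 235) + 308)*(-460) = ((-26 + (28/(-3/2) - 47/(-3)))/(-78 + 235) + 308)*(-460) = ((-26 + (28*(-⅔) - 47*(-⅓)))/157 + 308)*(-460) = ((-26 + (-56/3 + 47/3))*(1/157) + 308)*(-460) = ((-26 - 3)*(1/157) + 308)*(-460) = (-29*1/157 + 308)*(-460) = (-29/157 + 308)*(-460) = (48327/157)*(-460) = -22230420/157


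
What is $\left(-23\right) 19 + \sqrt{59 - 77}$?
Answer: $-437 + 3 i \sqrt{2} \approx -437.0 + 4.2426 i$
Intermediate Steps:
$\left(-23\right) 19 + \sqrt{59 - 77} = -437 + \sqrt{-18} = -437 + 3 i \sqrt{2}$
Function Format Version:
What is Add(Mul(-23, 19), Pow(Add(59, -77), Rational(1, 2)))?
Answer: Add(-437, Mul(3, I, Pow(2, Rational(1, 2)))) ≈ Add(-437.00, Mul(4.2426, I))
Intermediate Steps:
Add(Mul(-23, 19), Pow(Add(59, -77), Rational(1, 2))) = Add(-437, Pow(-18, Rational(1, 2))) = Add(-437, Mul(3, I, Pow(2, Rational(1, 2))))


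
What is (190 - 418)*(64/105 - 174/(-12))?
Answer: -120574/35 ≈ -3445.0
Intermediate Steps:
(190 - 418)*(64/105 - 174/(-12)) = -228*(64*(1/105) - 174*(-1/12)) = -228*(64/105 + 29/2) = -228*3173/210 = -120574/35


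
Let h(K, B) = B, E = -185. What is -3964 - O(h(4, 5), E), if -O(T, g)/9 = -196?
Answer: -5728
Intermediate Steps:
O(T, g) = 1764 (O(T, g) = -9*(-196) = 1764)
-3964 - O(h(4, 5), E) = -3964 - 1*1764 = -3964 - 1764 = -5728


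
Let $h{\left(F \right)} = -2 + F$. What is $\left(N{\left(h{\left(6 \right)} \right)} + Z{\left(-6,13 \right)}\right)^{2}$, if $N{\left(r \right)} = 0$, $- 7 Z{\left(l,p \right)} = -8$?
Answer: $\frac{64}{49} \approx 1.3061$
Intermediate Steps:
$Z{\left(l,p \right)} = \frac{8}{7}$ ($Z{\left(l,p \right)} = \left(- \frac{1}{7}\right) \left(-8\right) = \frac{8}{7}$)
$\left(N{\left(h{\left(6 \right)} \right)} + Z{\left(-6,13 \right)}\right)^{2} = \left(0 + \frac{8}{7}\right)^{2} = \left(\frac{8}{7}\right)^{2} = \frac{64}{49}$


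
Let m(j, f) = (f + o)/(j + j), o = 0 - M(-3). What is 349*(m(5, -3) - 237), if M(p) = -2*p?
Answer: -830271/10 ≈ -83027.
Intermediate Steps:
o = -6 (o = 0 - (-2)*(-3) = 0 - 1*6 = 0 - 6 = -6)
m(j, f) = (-6 + f)/(2*j) (m(j, f) = (f - 6)/(j + j) = (-6 + f)/((2*j)) = (-6 + f)*(1/(2*j)) = (-6 + f)/(2*j))
349*(m(5, -3) - 237) = 349*((½)*(-6 - 3)/5 - 237) = 349*((½)*(⅕)*(-9) - 237) = 349*(-9/10 - 237) = 349*(-2379/10) = -830271/10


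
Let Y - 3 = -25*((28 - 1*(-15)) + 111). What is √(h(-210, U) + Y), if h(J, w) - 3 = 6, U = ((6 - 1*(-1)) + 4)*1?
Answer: I*√3838 ≈ 61.952*I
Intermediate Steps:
U = 11 (U = ((6 + 1) + 4)*1 = (7 + 4)*1 = 11*1 = 11)
Y = -3847 (Y = 3 - 25*((28 - 1*(-15)) + 111) = 3 - 25*((28 + 15) + 111) = 3 - 25*(43 + 111) = 3 - 25*154 = 3 - 3850 = -3847)
h(J, w) = 9 (h(J, w) = 3 + 6 = 9)
√(h(-210, U) + Y) = √(9 - 3847) = √(-3838) = I*√3838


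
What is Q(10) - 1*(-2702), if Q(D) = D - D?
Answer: 2702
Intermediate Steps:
Q(D) = 0
Q(10) - 1*(-2702) = 0 - 1*(-2702) = 0 + 2702 = 2702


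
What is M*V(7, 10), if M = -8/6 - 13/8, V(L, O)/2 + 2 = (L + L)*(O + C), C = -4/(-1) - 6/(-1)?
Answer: -9869/6 ≈ -1644.8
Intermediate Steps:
C = 10 (C = -4*(-1) - 6*(-1) = 4 + 6 = 10)
V(L, O) = -4 + 4*L*(10 + O) (V(L, O) = -4 + 2*((L + L)*(O + 10)) = -4 + 2*((2*L)*(10 + O)) = -4 + 2*(2*L*(10 + O)) = -4 + 4*L*(10 + O))
M = -71/24 (M = -8*⅙ - 13*⅛ = -4/3 - 13/8 = -71/24 ≈ -2.9583)
M*V(7, 10) = -71*(-4 + 40*7 + 4*7*10)/24 = -71*(-4 + 280 + 280)/24 = -71/24*556 = -9869/6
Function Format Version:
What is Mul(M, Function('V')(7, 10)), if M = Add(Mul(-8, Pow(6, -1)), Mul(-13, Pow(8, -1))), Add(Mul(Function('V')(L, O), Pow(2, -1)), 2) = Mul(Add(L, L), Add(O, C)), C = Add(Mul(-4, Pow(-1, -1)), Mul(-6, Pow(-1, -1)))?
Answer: Rational(-9869, 6) ≈ -1644.8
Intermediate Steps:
C = 10 (C = Add(Mul(-4, -1), Mul(-6, -1)) = Add(4, 6) = 10)
Function('V')(L, O) = Add(-4, Mul(4, L, Add(10, O))) (Function('V')(L, O) = Add(-4, Mul(2, Mul(Add(L, L), Add(O, 10)))) = Add(-4, Mul(2, Mul(Mul(2, L), Add(10, O)))) = Add(-4, Mul(2, Mul(2, L, Add(10, O)))) = Add(-4, Mul(4, L, Add(10, O))))
M = Rational(-71, 24) (M = Add(Mul(-8, Rational(1, 6)), Mul(-13, Rational(1, 8))) = Add(Rational(-4, 3), Rational(-13, 8)) = Rational(-71, 24) ≈ -2.9583)
Mul(M, Function('V')(7, 10)) = Mul(Rational(-71, 24), Add(-4, Mul(40, 7), Mul(4, 7, 10))) = Mul(Rational(-71, 24), Add(-4, 280, 280)) = Mul(Rational(-71, 24), 556) = Rational(-9869, 6)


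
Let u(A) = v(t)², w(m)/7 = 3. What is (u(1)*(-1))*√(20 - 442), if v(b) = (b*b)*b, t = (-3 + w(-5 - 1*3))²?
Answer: -1156831381426176*I*√422 ≈ -2.3764e+16*I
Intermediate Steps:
w(m) = 21 (w(m) = 7*3 = 21)
t = 324 (t = (-3 + 21)² = 18² = 324)
v(b) = b³ (v(b) = b²*b = b³)
u(A) = 1156831381426176 (u(A) = (324³)² = 34012224² = 1156831381426176)
(u(1)*(-1))*√(20 - 442) = (1156831381426176*(-1))*√(20 - 442) = -1156831381426176*I*√422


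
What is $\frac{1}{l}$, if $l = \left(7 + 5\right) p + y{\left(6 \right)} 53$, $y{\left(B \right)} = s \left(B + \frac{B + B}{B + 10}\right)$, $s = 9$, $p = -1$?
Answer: $\frac{4}{12831} \approx 0.00031174$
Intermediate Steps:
$y{\left(B \right)} = 9 B + \frac{18 B}{10 + B}$ ($y{\left(B \right)} = 9 \left(B + \frac{B + B}{B + 10}\right) = 9 \left(B + \frac{2 B}{10 + B}\right) = 9 B + \frac{18 B}{10 + B}$)
$l = \frac{12831}{4}$ ($l = \left(7 + 5\right) \left(-1\right) + 9 \cdot 6 \frac{1}{10 + 6} \left(12 + 6\right) 53 = 12 \left(-1\right) + 9 \cdot 6 \cdot \frac{1}{16} \cdot 18 \cdot 53 = -12 + 9 \cdot 6 \cdot \frac{1}{16} \cdot 18 \cdot 53 = -12 + \frac{243}{4} \cdot 53 = -12 + \frac{12879}{4} = \frac{12831}{4} \approx 3207.8$)
$\frac{1}{l} = \frac{1}{\frac{12831}{4}} = \frac{4}{12831}$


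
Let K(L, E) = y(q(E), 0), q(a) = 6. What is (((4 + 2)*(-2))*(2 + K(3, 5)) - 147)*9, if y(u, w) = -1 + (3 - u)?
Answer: -1107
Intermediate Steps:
y(u, w) = 2 - u
K(L, E) = -4 (K(L, E) = 2 - 1*6 = 2 - 6 = -4)
(((4 + 2)*(-2))*(2 + K(3, 5)) - 147)*9 = (((4 + 2)*(-2))*(2 - 4) - 147)*9 = ((6*(-2))*(-2) - 147)*9 = (-12*(-2) - 147)*9 = (24 - 147)*9 = -123*9 = -1107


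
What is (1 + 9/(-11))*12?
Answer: 24/11 ≈ 2.1818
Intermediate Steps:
(1 + 9/(-11))*12 = (1 + 9*(-1/11))*12 = (1 - 9/11)*12 = (2/11)*12 = 24/11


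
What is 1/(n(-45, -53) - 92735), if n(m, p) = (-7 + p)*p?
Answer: -1/89555 ≈ -1.1166e-5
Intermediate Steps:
n(m, p) = p*(-7 + p)
1/(n(-45, -53) - 92735) = 1/(-53*(-7 - 53) - 92735) = 1/(-53*(-60) - 92735) = 1/(3180 - 92735) = 1/(-89555) = -1/89555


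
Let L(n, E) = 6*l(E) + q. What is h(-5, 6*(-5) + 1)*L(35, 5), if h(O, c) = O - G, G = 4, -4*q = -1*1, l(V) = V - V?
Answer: -9/4 ≈ -2.2500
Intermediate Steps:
l(V) = 0
q = ¼ (q = -(-1)/4 = -¼*(-1) = ¼ ≈ 0.25000)
L(n, E) = ¼ (L(n, E) = 6*0 + ¼ = 0 + ¼ = ¼)
h(O, c) = -4 + O (h(O, c) = O - 1*4 = O - 4 = -4 + O)
h(-5, 6*(-5) + 1)*L(35, 5) = (-4 - 5)*(¼) = -9*¼ = -9/4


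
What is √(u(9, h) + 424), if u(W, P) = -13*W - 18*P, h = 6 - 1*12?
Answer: √415 ≈ 20.372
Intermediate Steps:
h = -6 (h = 6 - 12 = -6)
u(W, P) = -18*P - 13*W
√(u(9, h) + 424) = √((-18*(-6) - 13*9) + 424) = √((108 - 117) + 424) = √(-9 + 424) = √415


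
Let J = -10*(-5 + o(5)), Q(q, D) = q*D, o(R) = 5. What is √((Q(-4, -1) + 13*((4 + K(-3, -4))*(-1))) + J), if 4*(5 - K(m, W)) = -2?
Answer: I*√478/2 ≈ 10.932*I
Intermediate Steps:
Q(q, D) = D*q
K(m, W) = 11/2 (K(m, W) = 5 - ¼*(-2) = 5 + ½ = 11/2)
J = 0 (J = -10*(-5 + 5) = -10*0 = 0)
√((Q(-4, -1) + 13*((4 + K(-3, -4))*(-1))) + J) = √((-1*(-4) + 13*((4 + 11/2)*(-1))) + 0) = √((4 + 13*((19/2)*(-1))) + 0) = √((4 + 13*(-19/2)) + 0) = √((4 - 247/2) + 0) = √(-239/2 + 0) = √(-239/2) = I*√478/2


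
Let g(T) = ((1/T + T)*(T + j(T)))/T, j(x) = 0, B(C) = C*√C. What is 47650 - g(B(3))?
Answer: 47650 - 28*√3/9 ≈ 47645.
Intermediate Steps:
B(C) = C^(3/2)
g(T) = T + 1/T (g(T) = ((1/T + T)*(T + 0))/T = ((T + 1/T)*T)/T = (T*(T + 1/T))/T = T + 1/T)
47650 - g(B(3)) = 47650 - (3^(3/2) + 1/(3^(3/2))) = 47650 - (3*√3 + 1/(3*√3)) = 47650 - (3*√3 + √3/9) = 47650 - 28*√3/9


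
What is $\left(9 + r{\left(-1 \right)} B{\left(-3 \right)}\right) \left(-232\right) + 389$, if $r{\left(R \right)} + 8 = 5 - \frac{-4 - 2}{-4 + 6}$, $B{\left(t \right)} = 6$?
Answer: $-1699$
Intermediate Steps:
$r{\left(R \right)} = 0$ ($r{\left(R \right)} = -8 + \left(5 - \frac{-4 - 2}{-4 + 6}\right) = -8 + \left(5 - - \frac{6}{2}\right) = -8 + \left(5 - \left(-6\right) \frac{1}{2}\right) = -8 + \left(5 - -3\right) = -8 + \left(5 + 3\right) = -8 + 8 = 0$)
$\left(9 + r{\left(-1 \right)} B{\left(-3 \right)}\right) \left(-232\right) + 389 = \left(9 + 0 \cdot 6\right) \left(-232\right) + 389 = \left(9 + 0\right) \left(-232\right) + 389 = 9 \left(-232\right) + 389 = -2088 + 389 = -1699$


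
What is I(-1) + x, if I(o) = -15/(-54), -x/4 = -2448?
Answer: 176261/18 ≈ 9792.3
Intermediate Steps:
x = 9792 (x = -4*(-2448) = 9792)
I(o) = 5/18 (I(o) = -15*(-1/54) = 5/18)
I(-1) + x = 5/18 + 9792 = 176261/18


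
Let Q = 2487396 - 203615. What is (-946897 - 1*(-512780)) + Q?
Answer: 1849664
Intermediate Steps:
Q = 2283781
(-946897 - 1*(-512780)) + Q = (-946897 - 1*(-512780)) + 2283781 = (-946897 + 512780) + 2283781 = -434117 + 2283781 = 1849664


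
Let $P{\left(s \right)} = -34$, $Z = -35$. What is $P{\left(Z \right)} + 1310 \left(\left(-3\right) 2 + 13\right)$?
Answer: $9136$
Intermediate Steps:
$P{\left(Z \right)} + 1310 \left(\left(-3\right) 2 + 13\right) = -34 + 1310 \left(\left(-3\right) 2 + 13\right) = -34 + 1310 \left(-6 + 13\right) = -34 + 1310 \cdot 7 = -34 + 9170 = 9136$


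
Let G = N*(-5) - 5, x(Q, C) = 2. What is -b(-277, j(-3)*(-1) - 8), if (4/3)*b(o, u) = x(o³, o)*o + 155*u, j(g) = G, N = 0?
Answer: 3057/4 ≈ 764.25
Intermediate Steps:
G = -5 (G = 0*(-5) - 5 = 0 - 5 = -5)
j(g) = -5
b(o, u) = 3*o/2 + 465*u/4 (b(o, u) = 3*(2*o + 155*u)/4 = 3*o/2 + 465*u/4)
-b(-277, j(-3)*(-1) - 8) = -((3/2)*(-277) + 465*(-5*(-1) - 8)/4) = -(-831/2 + 465*(5 - 8)/4) = -(-831/2 + (465/4)*(-3)) = -(-831/2 - 1395/4) = -1*(-3057/4) = 3057/4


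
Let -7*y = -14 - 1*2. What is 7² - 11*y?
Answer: 167/7 ≈ 23.857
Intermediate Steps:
y = 16/7 (y = -(-14 - 1*2)/7 = -(-14 - 2)/7 = -⅐*(-16) = 16/7 ≈ 2.2857)
7² - 11*y = 7² - 11*16/7 = 49 - 176/7 = 167/7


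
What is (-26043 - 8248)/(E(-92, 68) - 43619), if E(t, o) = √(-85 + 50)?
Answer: 1495739129/1902617196 + 34291*I*√35/1902617196 ≈ 0.78615 + 0.00010663*I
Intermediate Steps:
E(t, o) = I*√35 (E(t, o) = √(-35) = I*√35)
(-26043 - 8248)/(E(-92, 68) - 43619) = (-26043 - 8248)/(I*√35 - 43619) = -34291/(-43619 + I*√35)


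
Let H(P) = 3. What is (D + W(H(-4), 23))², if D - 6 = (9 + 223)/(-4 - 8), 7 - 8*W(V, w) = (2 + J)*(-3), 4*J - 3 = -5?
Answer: 326041/2304 ≈ 141.51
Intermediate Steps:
J = -½ (J = ¾ + (¼)*(-5) = ¾ - 5/4 = -½ ≈ -0.50000)
W(V, w) = 23/16 (W(V, w) = 7/8 - (2 - ½)*(-3)/8 = 7/8 - 3*(-3)/16 = 7/8 - ⅛*(-9/2) = 7/8 + 9/16 = 23/16)
D = -40/3 (D = 6 + (9 + 223)/(-4 - 8) = 6 + 232/(-12) = 6 + 232*(-1/12) = 6 - 58/3 = -40/3 ≈ -13.333)
(D + W(H(-4), 23))² = (-40/3 + 23/16)² = (-571/48)² = 326041/2304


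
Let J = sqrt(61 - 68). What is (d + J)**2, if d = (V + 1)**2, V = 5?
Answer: (36 + I*sqrt(7))**2 ≈ 1289.0 + 190.49*I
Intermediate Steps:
d = 36 (d = (5 + 1)**2 = 6**2 = 36)
J = I*sqrt(7) (J = sqrt(-7) = I*sqrt(7) ≈ 2.6458*I)
(d + J)**2 = (36 + I*sqrt(7))**2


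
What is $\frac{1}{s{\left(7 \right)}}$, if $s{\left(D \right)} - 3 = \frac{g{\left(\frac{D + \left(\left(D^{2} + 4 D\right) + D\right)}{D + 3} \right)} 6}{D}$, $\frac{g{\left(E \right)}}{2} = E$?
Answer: $\frac{5}{93} \approx 0.053763$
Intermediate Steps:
$g{\left(E \right)} = 2 E$
$s{\left(D \right)} = 3 + \frac{12 \left(D^{2} + 6 D\right)}{D \left(3 + D\right)}$ ($s{\left(D \right)} = 3 + \frac{2 \frac{D + \left(\left(D^{2} + 4 D\right) + D\right)}{D + 3} \cdot 6}{D} = 3 + \frac{2 \frac{D + \left(D^{2} + 5 D\right)}{3 + D} 6}{D} = 3 + \frac{2 \frac{D^{2} + 6 D}{3 + D} 6}{D} = 3 + \frac{\frac{2 \left(D^{2} + 6 D\right)}{3 + D} 6}{D} = 3 + \frac{12 \frac{1}{3 + D} \left(D^{2} + 6 D\right)}{D} = 3 + \frac{12 \left(D^{2} + 6 D\right)}{D \left(3 + D\right)}$)
$\frac{1}{s{\left(7 \right)}} = \frac{1}{3 \frac{1}{3 + 7} \left(27 + 5 \cdot 7\right)} = \frac{1}{3 \cdot \frac{1}{10} \left(27 + 35\right)} = \frac{1}{3 \cdot \frac{1}{10} \cdot 62} = \frac{1}{\frac{93}{5}} = \frac{5}{93}$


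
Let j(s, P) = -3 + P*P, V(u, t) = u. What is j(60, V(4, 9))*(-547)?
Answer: -7111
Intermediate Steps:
j(s, P) = -3 + P**2
j(60, V(4, 9))*(-547) = (-3 + 4**2)*(-547) = (-3 + 16)*(-547) = 13*(-547) = -7111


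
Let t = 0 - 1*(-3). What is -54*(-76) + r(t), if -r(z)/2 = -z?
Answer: 4110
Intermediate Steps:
t = 3 (t = 0 + 3 = 3)
r(z) = 2*z (r(z) = -(-2)*z = 2*z)
-54*(-76) + r(t) = -54*(-76) + 2*3 = 4104 + 6 = 4110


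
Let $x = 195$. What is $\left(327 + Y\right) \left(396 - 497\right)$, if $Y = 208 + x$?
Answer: $-73730$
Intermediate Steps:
$Y = 403$ ($Y = 208 + 195 = 403$)
$\left(327 + Y\right) \left(396 - 497\right) = \left(327 + 403\right) \left(396 - 497\right) = 730 \left(-101\right) = -73730$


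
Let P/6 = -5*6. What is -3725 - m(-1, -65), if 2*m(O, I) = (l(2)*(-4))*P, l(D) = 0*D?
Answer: -3725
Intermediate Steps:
l(D) = 0
P = -180 (P = 6*(-5*6) = 6*(-30) = -180)
m(O, I) = 0 (m(O, I) = ((0*(-4))*(-180))/2 = (0*(-180))/2 = (½)*0 = 0)
-3725 - m(-1, -65) = -3725 - 1*0 = -3725 + 0 = -3725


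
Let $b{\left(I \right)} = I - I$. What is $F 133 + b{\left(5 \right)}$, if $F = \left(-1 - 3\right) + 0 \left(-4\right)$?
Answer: $-532$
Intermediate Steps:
$F = -4$ ($F = \left(-1 - 3\right) + 0 = -4 + 0 = -4$)
$b{\left(I \right)} = 0$
$F 133 + b{\left(5 \right)} = \left(-4\right) 133 + 0 = -532 + 0 = -532$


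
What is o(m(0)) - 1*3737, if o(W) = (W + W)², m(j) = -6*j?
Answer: -3737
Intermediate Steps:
o(W) = 4*W² (o(W) = (2*W)² = 4*W²)
o(m(0)) - 1*3737 = 4*(-6*0)² - 1*3737 = 4*0² - 3737 = 4*0 - 3737 = 0 - 3737 = -3737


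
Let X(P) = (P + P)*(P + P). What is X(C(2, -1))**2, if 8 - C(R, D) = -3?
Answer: 234256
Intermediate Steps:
C(R, D) = 11 (C(R, D) = 8 - 1*(-3) = 8 + 3 = 11)
X(P) = 4*P**2 (X(P) = (2*P)*(2*P) = 4*P**2)
X(C(2, -1))**2 = (4*11**2)**2 = (4*121)**2 = 484**2 = 234256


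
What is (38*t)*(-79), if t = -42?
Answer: 126084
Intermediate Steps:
(38*t)*(-79) = (38*(-42))*(-79) = -1596*(-79) = 126084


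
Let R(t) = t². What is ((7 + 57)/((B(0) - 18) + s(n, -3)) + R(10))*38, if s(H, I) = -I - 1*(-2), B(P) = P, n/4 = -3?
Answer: 46968/13 ≈ 3612.9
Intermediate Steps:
n = -12 (n = 4*(-3) = -12)
s(H, I) = 2 - I (s(H, I) = -I + 2 = 2 - I)
((7 + 57)/((B(0) - 18) + s(n, -3)) + R(10))*38 = ((7 + 57)/((0 - 18) + (2 - 1*(-3))) + 10²)*38 = (64/(-18 + (2 + 3)) + 100)*38 = (64/(-18 + 5) + 100)*38 = (64/(-13) + 100)*38 = (64*(-1/13) + 100)*38 = (-64/13 + 100)*38 = (1236/13)*38 = 46968/13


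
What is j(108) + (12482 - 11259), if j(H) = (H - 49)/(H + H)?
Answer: 264227/216 ≈ 1223.3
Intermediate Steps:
j(H) = (-49 + H)/(2*H) (j(H) = (-49 + H)/((2*H)) = (-49 + H)*(1/(2*H)) = (-49 + H)/(2*H))
j(108) + (12482 - 11259) = (½)*(-49 + 108)/108 + (12482 - 11259) = (½)*(1/108)*59 + 1223 = 59/216 + 1223 = 264227/216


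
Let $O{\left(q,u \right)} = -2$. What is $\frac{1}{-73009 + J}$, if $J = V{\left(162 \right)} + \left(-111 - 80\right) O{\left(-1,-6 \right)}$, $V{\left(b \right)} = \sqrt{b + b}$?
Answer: $- \frac{1}{72609} \approx -1.3772 \cdot 10^{-5}$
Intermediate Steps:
$V{\left(b \right)} = \sqrt{2} \sqrt{b}$ ($V{\left(b \right)} = \sqrt{2 b} = \sqrt{2} \sqrt{b}$)
$J = 400$ ($J = \sqrt{2} \sqrt{162} + \left(-111 - 80\right) \left(-2\right) = \sqrt{2} \cdot 9 \sqrt{2} - -382 = 18 + 382 = 400$)
$\frac{1}{-73009 + J} = \frac{1}{-73009 + 400} = \frac{1}{-72609} = - \frac{1}{72609}$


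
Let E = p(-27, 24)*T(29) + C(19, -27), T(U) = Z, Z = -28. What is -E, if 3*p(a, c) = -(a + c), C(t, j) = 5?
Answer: 23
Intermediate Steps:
T(U) = -28
p(a, c) = -a/3 - c/3 (p(a, c) = (-(a + c))/3 = (-a - c)/3 = -a/3 - c/3)
E = -23 (E = (-⅓*(-27) - ⅓*24)*(-28) + 5 = (9 - 8)*(-28) + 5 = 1*(-28) + 5 = -28 + 5 = -23)
-E = -1*(-23) = 23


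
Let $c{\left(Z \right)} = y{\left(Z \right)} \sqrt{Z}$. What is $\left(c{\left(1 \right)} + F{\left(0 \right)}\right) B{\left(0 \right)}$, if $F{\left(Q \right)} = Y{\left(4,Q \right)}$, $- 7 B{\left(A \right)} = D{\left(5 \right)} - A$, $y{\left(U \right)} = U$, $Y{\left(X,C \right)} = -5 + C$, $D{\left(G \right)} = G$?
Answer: $\frac{20}{7} \approx 2.8571$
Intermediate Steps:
$B{\left(A \right)} = - \frac{5}{7} + \frac{A}{7}$ ($B{\left(A \right)} = - \frac{5 - A}{7} = - \frac{5}{7} + \frac{A}{7}$)
$F{\left(Q \right)} = -5 + Q$
$c{\left(Z \right)} = Z^{\frac{3}{2}}$ ($c{\left(Z \right)} = Z \sqrt{Z} = Z^{\frac{3}{2}}$)
$\left(c{\left(1 \right)} + F{\left(0 \right)}\right) B{\left(0 \right)} = \left(1^{\frac{3}{2}} + \left(-5 + 0\right)\right) \left(- \frac{5}{7} + \frac{1}{7} \cdot 0\right) = \left(1 - 5\right) \left(- \frac{5}{7} + 0\right) = \left(-4\right) \left(- \frac{5}{7}\right) = \frac{20}{7}$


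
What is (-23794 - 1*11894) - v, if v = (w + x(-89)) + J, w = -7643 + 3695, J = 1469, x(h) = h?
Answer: -33120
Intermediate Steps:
w = -3948
v = -2568 (v = (-3948 - 89) + 1469 = -4037 + 1469 = -2568)
(-23794 - 1*11894) - v = (-23794 - 1*11894) - 1*(-2568) = (-23794 - 11894) + 2568 = -35688 + 2568 = -33120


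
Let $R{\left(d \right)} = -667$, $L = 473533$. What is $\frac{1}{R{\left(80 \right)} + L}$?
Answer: $\frac{1}{472866} \approx 2.1148 \cdot 10^{-6}$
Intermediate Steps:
$\frac{1}{R{\left(80 \right)} + L} = \frac{1}{-667 + 473533} = \frac{1}{472866}$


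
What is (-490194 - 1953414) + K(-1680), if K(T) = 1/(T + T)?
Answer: -8210522881/3360 ≈ -2.4436e+6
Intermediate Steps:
K(T) = 1/(2*T)
(-490194 - 1953414) + K(-1680) = (-490194 - 1953414) + (1/2)/(-1680) = -2443608 + (1/2)*(-1/1680) = -2443608 - 1/3360 = -8210522881/3360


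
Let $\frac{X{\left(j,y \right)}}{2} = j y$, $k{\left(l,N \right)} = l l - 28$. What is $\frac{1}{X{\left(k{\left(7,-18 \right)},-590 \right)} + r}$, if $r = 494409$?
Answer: $\frac{1}{469629} \approx 2.1293 \cdot 10^{-6}$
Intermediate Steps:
$k{\left(l,N \right)} = -28 + l^{2}$ ($k{\left(l,N \right)} = l^{2} - 28 = -28 + l^{2}$)
$X{\left(j,y \right)} = 2 j y$
$\frac{1}{X{\left(k{\left(7,-18 \right)},-590 \right)} + r} = \frac{1}{2 \left(-28 + 7^{2}\right) \left(-590\right) + 494409} = \frac{1}{2 \left(-28 + 49\right) \left(-590\right) + 494409} = \frac{1}{2 \cdot 21 \left(-590\right) + 494409} = \frac{1}{-24780 + 494409} = \frac{1}{469629}$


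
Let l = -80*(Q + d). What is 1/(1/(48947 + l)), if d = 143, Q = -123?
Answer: 47347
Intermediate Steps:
l = -1600 (l = -80*(-123 + 143) = -80*20 = -1600)
1/(1/(48947 + l)) = 1/(1/(48947 - 1600)) = 1/(1/47347) = 47347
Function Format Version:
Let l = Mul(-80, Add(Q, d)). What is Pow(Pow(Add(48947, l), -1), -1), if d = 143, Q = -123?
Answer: 47347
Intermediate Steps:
l = -1600 (l = Mul(-80, Add(-123, 143)) = Mul(-80, 20) = -1600)
Pow(Pow(Add(48947, l), -1), -1) = Pow(Pow(Add(48947, -1600), -1), -1) = Pow(Pow(47347, -1), -1) = Pow(Rational(1, 47347), -1) = 47347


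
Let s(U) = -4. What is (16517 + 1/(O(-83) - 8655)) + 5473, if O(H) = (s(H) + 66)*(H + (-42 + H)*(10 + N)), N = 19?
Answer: 5245736489/238551 ≈ 21990.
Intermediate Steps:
O(H) = -75516 + 1860*H (O(H) = (-4 + 66)*(H + (-42 + H)*(10 + 19)) = 62*(H + (-42 + H)*29) = 62*(H + (-1218 + 29*H)) = 62*(-1218 + 30*H) = -75516 + 1860*H)
(16517 + 1/(O(-83) - 8655)) + 5473 = (16517 + 1/((-75516 + 1860*(-83)) - 8655)) + 5473 = (16517 + 1/((-75516 - 154380) - 8655)) + 5473 = (16517 + 1/(-229896 - 8655)) + 5473 = (16517 + 1/(-238551)) + 5473 = (16517 - 1/238551) + 5473 = 3940146866/238551 + 5473 = 5245736489/238551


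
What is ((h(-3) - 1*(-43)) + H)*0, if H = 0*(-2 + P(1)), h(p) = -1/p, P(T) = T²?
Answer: 0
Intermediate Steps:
H = 0 (H = 0*(-2 + 1²) = 0*(-2 + 1) = 0*(-1) = 0)
((h(-3) - 1*(-43)) + H)*0 = ((-1/(-3) - 1*(-43)) + 0)*0 = ((-1*(-⅓) + 43) + 0)*0 = ((⅓ + 43) + 0)*0 = (130/3 + 0)*0 = (130/3)*0 = 0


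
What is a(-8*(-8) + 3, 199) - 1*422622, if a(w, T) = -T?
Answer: -422821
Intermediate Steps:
a(-8*(-8) + 3, 199) - 1*422622 = -1*199 - 1*422622 = -199 - 422622 = -422821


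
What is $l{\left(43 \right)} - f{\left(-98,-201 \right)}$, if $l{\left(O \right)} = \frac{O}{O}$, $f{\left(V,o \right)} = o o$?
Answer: $-40400$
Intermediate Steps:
$f{\left(V,o \right)} = o^{2}$
$l{\left(O \right)} = 1$
$l{\left(43 \right)} - f{\left(-98,-201 \right)} = 1 - \left(-201\right)^{2} = 1 - 40401 = -40400$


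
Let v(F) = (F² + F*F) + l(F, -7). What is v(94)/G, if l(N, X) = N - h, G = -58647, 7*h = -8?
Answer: -124370/410529 ≈ -0.30295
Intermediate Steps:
h = -8/7 (h = (⅐)*(-8) = -8/7 ≈ -1.1429)
l(N, X) = 8/7 + N (l(N, X) = N - 1*(-8/7) = N + 8/7 = 8/7 + N)
v(F) = 8/7 + F + 2*F² (v(F) = (F² + F*F) + (8/7 + F) = (F² + F²) + (8/7 + F) = 2*F² + (8/7 + F) = 8/7 + F + 2*F²)
v(94)/G = (8/7 + 94 + 2*94²)/(-58647) = (8/7 + 94 + 2*8836)*(-1/58647) = (8/7 + 94 + 17672)*(-1/58647) = (124370/7)*(-1/58647) = -124370/410529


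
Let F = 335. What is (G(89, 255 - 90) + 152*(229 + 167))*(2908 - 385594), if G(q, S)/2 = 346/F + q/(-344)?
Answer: -663644924380407/28810 ≈ -2.3035e+10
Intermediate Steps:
G(q, S) = 692/335 - q/172 (G(q, S) = 2*(346/335 + q/(-344)) = 2*(346*(1/335) + q*(-1/344)) = 2*(346/335 - q/344) = 692/335 - q/172)
(G(89, 255 - 90) + 152*(229 + 167))*(2908 - 385594) = ((692/335 - 1/172*89) + 152*(229 + 167))*(2908 - 385594) = ((692/335 - 89/172) + 152*396)*(-382686) = (89209/57620 + 60192)*(-382686) = (3468352249/57620)*(-382686) = -663644924380407/28810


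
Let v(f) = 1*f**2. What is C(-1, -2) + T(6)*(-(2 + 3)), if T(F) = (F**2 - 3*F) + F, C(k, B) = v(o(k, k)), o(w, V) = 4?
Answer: -104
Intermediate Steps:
v(f) = f**2
C(k, B) = 16 (C(k, B) = 4**2 = 16)
T(F) = F**2 - 2*F
C(-1, -2) + T(6)*(-(2 + 3)) = 16 + (6*(-2 + 6))*(-(2 + 3)) = 16 + (6*4)*(-1*5) = 16 + 24*(-5) = 16 - 120 = -104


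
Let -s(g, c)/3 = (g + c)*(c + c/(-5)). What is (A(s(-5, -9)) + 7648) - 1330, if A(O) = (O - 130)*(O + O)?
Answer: 6695838/25 ≈ 2.6783e+5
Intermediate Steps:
s(g, c) = -12*c*(c + g)/5 (s(g, c) = -3*(g + c)*(c + c/(-5)) = -3*(c + g)*(c + c*(-1/5)) = -3*(c + g)*(c - c/5) = -3*(c + g)*4*c/5 = -12*c*(c + g)/5)
A(O) = 2*O*(-130 + O) (A(O) = (-130 + O)*(2*O) = 2*O*(-130 + O))
(A(s(-5, -9)) + 7648) - 1330 = (2*(-12/5*(-9)*(-9 - 5))*(-130 - 12/5*(-9)*(-9 - 5)) + 7648) - 1330 = (2*(-12/5*(-9)*(-14))*(-130 - 12/5*(-9)*(-14)) + 7648) - 1330 = (2*(-1512/5)*(-130 - 1512/5) + 7648) - 1330 = (2*(-1512/5)*(-2162/5) + 7648) - 1330 = (6537888/25 + 7648) - 1330 = 6729088/25 - 1330 = 6695838/25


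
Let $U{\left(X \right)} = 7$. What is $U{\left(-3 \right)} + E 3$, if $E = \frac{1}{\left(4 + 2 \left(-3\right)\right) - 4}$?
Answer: $\frac{13}{2} \approx 6.5$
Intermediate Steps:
$E = - \frac{1}{6}$ ($E = \frac{1}{\left(4 - 6\right) - 4} = \frac{1}{-2 - 4} = \frac{1}{-6} = - \frac{1}{6} \approx -0.16667$)
$U{\left(-3 \right)} + E 3 = 7 - \frac{1}{2} = \frac{13}{2}$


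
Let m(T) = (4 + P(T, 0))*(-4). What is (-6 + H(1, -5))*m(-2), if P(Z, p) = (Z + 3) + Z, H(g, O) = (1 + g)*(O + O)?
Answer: 312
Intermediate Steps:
H(g, O) = 2*O*(1 + g) (H(g, O) = (1 + g)*(2*O) = 2*O*(1 + g))
P(Z, p) = 3 + 2*Z (P(Z, p) = (3 + Z) + Z = 3 + 2*Z)
m(T) = -28 - 8*T (m(T) = (4 + (3 + 2*T))*(-4) = (7 + 2*T)*(-4) = -28 - 8*T)
(-6 + H(1, -5))*m(-2) = (-6 + 2*(-5)*(1 + 1))*(-28 - 8*(-2)) = (-6 + 2*(-5)*2)*(-28 + 16) = (-6 - 20)*(-12) = -26*(-12) = 312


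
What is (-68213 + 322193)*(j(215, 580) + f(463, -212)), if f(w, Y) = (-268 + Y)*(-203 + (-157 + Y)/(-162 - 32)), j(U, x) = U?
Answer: 2383341970500/97 ≈ 2.4571e+10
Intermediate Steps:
f(w, Y) = (-268 + Y)*(-39225/194 - Y/194) (f(w, Y) = (-268 + Y)*(-203 + (-157 + Y)/(-194)) = (-268 + Y)*(-203 + (-157 + Y)*(-1/194)) = (-268 + Y)*(-203 + (157/194 - Y/194)) = (-268 + Y)*(-39225/194 - Y/194))
(-68213 + 322193)*(j(215, 580) + f(463, -212)) = (-68213 + 322193)*(215 + (5256150/97 - 38957/194*(-212) - 1/194*(-212)**2)) = 253980*(215 + (5256150/97 + 4129442/97 - 1/194*44944)) = 253980*(215 + (5256150/97 + 4129442/97 - 22472/97)) = 253980*(215 + 9363120/97) = 253980*(9383975/97) = 2383341970500/97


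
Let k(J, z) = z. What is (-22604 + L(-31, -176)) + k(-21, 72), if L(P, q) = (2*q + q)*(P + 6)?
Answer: -9332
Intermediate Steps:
L(P, q) = 3*q*(6 + P) (L(P, q) = (3*q)*(6 + P) = 3*q*(6 + P))
(-22604 + L(-31, -176)) + k(-21, 72) = (-22604 + 3*(-176)*(6 - 31)) + 72 = (-22604 + 3*(-176)*(-25)) + 72 = (-22604 + 13200) + 72 = -9404 + 72 = -9332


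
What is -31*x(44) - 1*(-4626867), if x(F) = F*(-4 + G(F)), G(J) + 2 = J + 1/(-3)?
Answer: 13726469/3 ≈ 4.5755e+6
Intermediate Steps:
G(J) = -7/3 + J (G(J) = -2 + (J + 1/(-3)) = -2 + (J - ⅓) = -2 + (-⅓ + J) = -7/3 + J)
x(F) = F*(-19/3 + F) (x(F) = F*(-4 + (-7/3 + F)) = F*(-19/3 + F))
-31*x(44) - 1*(-4626867) = -31*44*(-19 + 3*44)/3 - 1*(-4626867) = -31*44*(-19 + 132)/3 + 4626867 = -31*44*113/3 + 4626867 = -31*4972/3 + 4626867 = -154132/3 + 4626867 = 13726469/3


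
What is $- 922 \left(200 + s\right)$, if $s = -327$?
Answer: $117094$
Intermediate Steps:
$- 922 \left(200 + s\right) = - 922 \left(200 - 327\right) = \left(-922\right) \left(-127\right) = 117094$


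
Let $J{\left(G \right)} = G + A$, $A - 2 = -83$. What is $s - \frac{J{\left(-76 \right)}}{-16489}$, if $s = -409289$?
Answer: $- \frac{6748766478}{16489} \approx -4.0929 \cdot 10^{5}$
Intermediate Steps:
$A = -81$ ($A = 2 - 83 = -81$)
$J{\left(G \right)} = -81 + G$ ($J{\left(G \right)} = G - 81 = -81 + G$)
$s - \frac{J{\left(-76 \right)}}{-16489} = -409289 - \frac{-81 - 76}{-16489} = -409289 - \left(-157\right) \left(- \frac{1}{16489}\right) = -409289 - \frac{157}{16489} = - \frac{6748766478}{16489}$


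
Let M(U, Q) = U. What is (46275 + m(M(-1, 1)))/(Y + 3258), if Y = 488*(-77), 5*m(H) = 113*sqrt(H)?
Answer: -46275/34318 - 113*I/171590 ≈ -1.3484 - 0.00065855*I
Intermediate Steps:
m(H) = 113*sqrt(H)/5 (m(H) = (113*sqrt(H))/5 = 113*sqrt(H)/5)
Y = -37576
(46275 + m(M(-1, 1)))/(Y + 3258) = (46275 + 113*sqrt(-1)/5)/(-37576 + 3258) = (46275 + 113*I/5)/(-34318) = (46275 + 113*I/5)*(-1/34318) = -46275/34318 - 113*I/171590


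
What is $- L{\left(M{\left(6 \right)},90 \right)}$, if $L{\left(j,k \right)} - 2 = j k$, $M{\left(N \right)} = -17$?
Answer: $1528$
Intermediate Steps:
$L{\left(j,k \right)} = 2 + j k$
$- L{\left(M{\left(6 \right)},90 \right)} = - (2 - 1530) = \left(-1\right) \left(-1528\right) = 1528$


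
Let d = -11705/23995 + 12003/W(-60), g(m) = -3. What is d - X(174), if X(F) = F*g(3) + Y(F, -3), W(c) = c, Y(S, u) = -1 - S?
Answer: 47650441/95980 ≈ 496.46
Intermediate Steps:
d = -19247619/95980 (d = -11705/23995 + 12003/(-60) = -11705*1/23995 + 12003*(-1/60) = -2341/4799 - 4001/20 = -19247619/95980 ≈ -200.54)
X(F) = -1 - 4*F (X(F) = F*(-3) + (-1 - F) = -3*F + (-1 - F) = -1 - 4*F)
d - X(174) = -19247619/95980 - (-1 - 4*174) = -19247619/95980 - (-1 - 696) = -19247619/95980 - 1*(-697) = -19247619/95980 + 697 = 47650441/95980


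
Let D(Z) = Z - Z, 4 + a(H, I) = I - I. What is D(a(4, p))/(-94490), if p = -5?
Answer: 0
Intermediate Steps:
a(H, I) = -4 (a(H, I) = -4 + (I - I) = -4 + 0 = -4)
D(Z) = 0
D(a(4, p))/(-94490) = 0/(-94490) = 0*(-1/94490) = 0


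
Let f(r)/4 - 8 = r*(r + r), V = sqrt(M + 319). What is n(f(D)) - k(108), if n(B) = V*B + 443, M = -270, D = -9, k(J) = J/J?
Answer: 5202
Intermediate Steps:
k(J) = 1
V = 7 (V = sqrt(-270 + 319) = sqrt(49) = 7)
f(r) = 32 + 8*r**2 (f(r) = 32 + 4*(r*(r + r)) = 32 + 4*(r*(2*r)) = 32 + 4*(2*r**2) = 32 + 8*r**2)
n(B) = 443 + 7*B (n(B) = 7*B + 443 = 443 + 7*B)
n(f(D)) - k(108) = (443 + 7*(32 + 8*(-9)**2)) - 1*1 = (443 + 7*(32 + 8*81)) - 1 = (443 + 7*(32 + 648)) - 1 = (443 + 7*680) - 1 = (443 + 4760) - 1 = 5203 - 1 = 5202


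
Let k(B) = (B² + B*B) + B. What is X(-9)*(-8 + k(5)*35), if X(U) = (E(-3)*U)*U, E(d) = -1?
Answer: -155277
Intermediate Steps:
k(B) = B + 2*B² (k(B) = (B² + B²) + B = 2*B² + B = B + 2*B²)
X(U) = -U² (X(U) = (-U)*U = -U²)
X(-9)*(-8 + k(5)*35) = (-1*(-9)²)*(-8 + (5*(1 + 2*5))*35) = (-1*81)*(-8 + (5*(1 + 10))*35) = -81*(-8 + (5*11)*35) = -81*(-8 + 55*35) = -81*(-8 + 1925) = -81*1917 = -155277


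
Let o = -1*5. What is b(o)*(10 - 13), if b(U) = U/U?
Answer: -3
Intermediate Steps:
o = -5
b(U) = 1
b(o)*(10 - 13) = 1*(10 - 13) = 1*(-3) = -3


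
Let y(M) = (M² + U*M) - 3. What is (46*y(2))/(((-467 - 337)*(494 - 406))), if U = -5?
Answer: 69/11792 ≈ 0.0058514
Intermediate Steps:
y(M) = -3 + M² - 5*M (y(M) = (M² - 5*M) - 3 = -3 + M² - 5*M)
(46*y(2))/(((-467 - 337)*(494 - 406))) = (46*(-3 + 2² - 5*2))/(((-467 - 337)*(494 - 406))) = (46*(-3 + 4 - 10))/((-804*88)) = (46*(-9))/(-70752) = -414*(-1/70752) = 69/11792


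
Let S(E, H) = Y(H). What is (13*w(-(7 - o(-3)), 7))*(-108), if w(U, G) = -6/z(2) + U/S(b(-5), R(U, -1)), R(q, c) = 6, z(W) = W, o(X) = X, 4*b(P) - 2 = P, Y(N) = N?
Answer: 6552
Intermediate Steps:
b(P) = ½ + P/4
S(E, H) = H
w(U, G) = -3 + U/6 (w(U, G) = -6/2 + U/6 = -6*½ + U*(⅙) = -3 + U/6)
(13*w(-(7 - o(-3)), 7))*(-108) = (13*(-3 + (-(7 - 1*(-3)))/6))*(-108) = (13*(-3 + (-(7 + 3))/6))*(-108) = (13*(-3 + (-1*10)/6))*(-108) = (13*(-3 + (⅙)*(-10)))*(-108) = (13*(-3 - 5/3))*(-108) = (13*(-14/3))*(-108) = -182/3*(-108) = 6552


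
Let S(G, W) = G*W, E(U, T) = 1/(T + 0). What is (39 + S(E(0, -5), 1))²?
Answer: 37636/25 ≈ 1505.4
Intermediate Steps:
E(U, T) = 1/T
(39 + S(E(0, -5), 1))² = (39 + 1/(-5))² = (39 - ⅕*1)² = (39 - ⅕)² = (194/5)² = 37636/25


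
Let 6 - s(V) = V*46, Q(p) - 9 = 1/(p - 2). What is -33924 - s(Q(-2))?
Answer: -67055/2 ≈ -33528.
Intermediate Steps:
Q(p) = 9 + 1/(-2 + p) (Q(p) = 9 + 1/(p - 2) = 9 + 1/(-2 + p))
s(V) = 6 - 46*V (s(V) = 6 - V*46 = 6 - 46*V)
-33924 - s(Q(-2)) = -33924 - (6 - 46*(-17 + 9*(-2))/(-2 - 2)) = -33924 - (6 - 46*(-17 - 18)/(-4)) = -33924 - (6 - (-23)*(-35)/2) = -33924 - (6 - 46*35/4) = -33924 - (6 - 805/2) = -33924 - 1*(-793/2) = -33924 + 793/2 = -67055/2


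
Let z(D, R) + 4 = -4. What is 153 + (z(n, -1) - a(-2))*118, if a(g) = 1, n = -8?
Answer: -909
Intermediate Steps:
z(D, R) = -8 (z(D, R) = -4 - 4 = -8)
153 + (z(n, -1) - a(-2))*118 = 153 + (-8 - 1*1)*118 = 153 + (-8 - 1)*118 = 153 - 9*118 = 153 - 1062 = -909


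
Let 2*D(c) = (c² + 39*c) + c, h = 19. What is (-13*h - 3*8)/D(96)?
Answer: -271/6528 ≈ -0.041514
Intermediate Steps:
D(c) = c²/2 + 20*c (D(c) = ((c² + 39*c) + c)/2 = (c² + 40*c)/2 = c²/2 + 20*c)
(-13*h - 3*8)/D(96) = (-13*19 - 3*8)/(((½)*96*(40 + 96))) = (-247 - 24)/(((½)*96*136)) = -271/6528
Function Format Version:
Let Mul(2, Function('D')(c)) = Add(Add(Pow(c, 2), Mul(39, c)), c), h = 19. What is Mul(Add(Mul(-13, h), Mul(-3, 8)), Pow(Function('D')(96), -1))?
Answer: Rational(-271, 6528) ≈ -0.041514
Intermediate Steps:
Function('D')(c) = Add(Mul(Rational(1, 2), Pow(c, 2)), Mul(20, c)) (Function('D')(c) = Mul(Rational(1, 2), Add(Add(Pow(c, 2), Mul(39, c)), c)) = Mul(Rational(1, 2), Add(Pow(c, 2), Mul(40, c))) = Add(Mul(Rational(1, 2), Pow(c, 2)), Mul(20, c)))
Mul(Add(Mul(-13, h), Mul(-3, 8)), Pow(Function('D')(96), -1)) = Mul(Add(Mul(-13, 19), Mul(-3, 8)), Pow(Mul(Rational(1, 2), 96, Add(40, 96)), -1)) = Mul(Add(-247, -24), Pow(Mul(Rational(1, 2), 96, 136), -1)) = Mul(-271, Pow(6528, -1)) = Mul(-271, Rational(1, 6528)) = Rational(-271, 6528)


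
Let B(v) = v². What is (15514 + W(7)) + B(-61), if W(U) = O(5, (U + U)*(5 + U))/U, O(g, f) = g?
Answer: 134650/7 ≈ 19236.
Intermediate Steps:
W(U) = 5/U
(15514 + W(7)) + B(-61) = (15514 + 5/7) + (-61)² = (15514 + 5*(⅐)) + 3721 = (15514 + 5/7) + 3721 = 108603/7 + 3721 = 134650/7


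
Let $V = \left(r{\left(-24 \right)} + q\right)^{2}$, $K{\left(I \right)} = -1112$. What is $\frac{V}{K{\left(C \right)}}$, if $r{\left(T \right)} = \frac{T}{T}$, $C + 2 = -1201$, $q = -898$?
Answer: $- \frac{804609}{1112} \approx -723.57$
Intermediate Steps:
$C = -1203$ ($C = -2 - 1201 = -1203$)
$r{\left(T \right)} = 1$
$V = 804609$ ($V = \left(1 - 898\right)^{2} = \left(-897\right)^{2} = 804609$)
$\frac{V}{K{\left(C \right)}} = \frac{804609}{-1112} = 804609 \left(- \frac{1}{1112}\right) = - \frac{804609}{1112}$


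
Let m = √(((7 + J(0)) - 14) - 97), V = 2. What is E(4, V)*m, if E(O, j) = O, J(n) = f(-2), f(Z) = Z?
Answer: 4*I*√106 ≈ 41.182*I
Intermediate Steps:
J(n) = -2
m = I*√106 (m = √(((7 - 2) - 14) - 97) = √((5 - 14) - 97) = √(-9 - 97) = √(-106) = I*√106 ≈ 10.296*I)
E(4, V)*m = 4*(I*√106) = 4*I*√106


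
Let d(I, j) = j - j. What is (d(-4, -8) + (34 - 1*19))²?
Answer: 225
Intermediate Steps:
d(I, j) = 0
(d(-4, -8) + (34 - 1*19))² = (0 + (34 - 1*19))² = (0 + (34 - 19))² = (0 + 15)² = 15² = 225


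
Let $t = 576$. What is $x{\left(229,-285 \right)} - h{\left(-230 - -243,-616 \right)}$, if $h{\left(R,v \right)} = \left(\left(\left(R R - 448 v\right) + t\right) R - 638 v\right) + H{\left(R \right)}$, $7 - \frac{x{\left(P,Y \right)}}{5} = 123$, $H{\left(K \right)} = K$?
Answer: $-3990870$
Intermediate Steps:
$x{\left(P,Y \right)} = -580$ ($x{\left(P,Y \right)} = 35 - 615 = -580$)
$h{\left(R,v \right)} = R - 638 v + R \left(576 + R^{2} - 448 v\right)$ ($h{\left(R,v \right)} = \left(\left(\left(R R - 448 v\right) + 576\right) R - 638 v\right) + R = \left(\left(\left(R^{2} - 448 v\right) + 576\right) R - 638 v\right) + R = \left(\left(576 + R^{2} - 448 v\right) R - 638 v\right) + R = \left(R \left(576 + R^{2} - 448 v\right) - 638 v\right) + R = \left(- 638 v + R \left(576 + R^{2} - 448 v\right)\right) + R = R - 638 v + R \left(576 + R^{2} - 448 v\right)$)
$x{\left(229,-285 \right)} - h{\left(-230 - -243,-616 \right)} = -580 - \left(\left(-230 - -243\right)^{3} - -393008 + 577 \left(-230 - -243\right) - 448 \left(-230 - -243\right) \left(-616\right)\right) = -580 - \left(\left(-230 + 243\right)^{3} + 393008 + 577 \left(-230 + 243\right) - 448 \left(-230 + 243\right) \left(-616\right)\right) = -580 - \left(13^{3} + 393008 + 577 \cdot 13 - 5824 \left(-616\right)\right) = -580 - \left(2197 + 393008 + 7501 + 3587584\right) = -580 - 3990290 = -3990870$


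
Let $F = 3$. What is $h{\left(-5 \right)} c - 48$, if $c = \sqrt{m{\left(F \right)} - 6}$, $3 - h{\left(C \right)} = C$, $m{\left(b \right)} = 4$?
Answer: $-48 + 8 i \sqrt{2} \approx -48.0 + 11.314 i$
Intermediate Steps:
$h{\left(C \right)} = 3 - C$
$c = i \sqrt{2}$ ($c = \sqrt{4 - 6} = \sqrt{-2} = i \sqrt{2} \approx 1.4142 i$)
$h{\left(-5 \right)} c - 48 = \left(3 - -5\right) i \sqrt{2} - 48 = \left(3 + 5\right) i \sqrt{2} - 48 = 8 i \sqrt{2} - 48 = -48 + 8 i \sqrt{2}$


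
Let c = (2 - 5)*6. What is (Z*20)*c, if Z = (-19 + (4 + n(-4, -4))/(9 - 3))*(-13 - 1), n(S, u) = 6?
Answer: -87360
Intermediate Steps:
Z = 728/3 (Z = (-19 + (4 + 6)/(9 - 3))*(-13 - 1) = (-19 + 10/6)*(-14) = (-19 + 10*(⅙))*(-14) = (-19 + 5/3)*(-14) = -52/3*(-14) = 728/3 ≈ 242.67)
c = -18 (c = -3*6 = -18)
(Z*20)*c = ((728/3)*20)*(-18) = (14560/3)*(-18) = -87360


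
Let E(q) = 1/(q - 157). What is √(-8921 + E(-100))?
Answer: I*√589223386/257 ≈ 94.451*I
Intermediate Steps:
E(q) = 1/(-157 + q)
√(-8921 + E(-100)) = √(-8921 + 1/(-157 - 100)) = √(-8921 + 1/(-257)) = √(-8921 - 1/257) = √(-2292698/257) = I*√589223386/257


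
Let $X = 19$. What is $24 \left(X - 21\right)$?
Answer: $-48$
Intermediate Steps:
$24 \left(X - 21\right) = 24 \left(19 - 21\right) = 24 \left(-2\right) = -48$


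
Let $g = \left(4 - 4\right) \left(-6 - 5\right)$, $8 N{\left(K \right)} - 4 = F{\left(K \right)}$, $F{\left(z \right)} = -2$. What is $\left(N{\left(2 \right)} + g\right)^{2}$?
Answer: $\frac{1}{16} \approx 0.0625$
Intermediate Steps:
$N{\left(K \right)} = \frac{1}{4}$ ($N{\left(K \right)} = \frac{1}{2} + \frac{1}{8} \left(-2\right) = \frac{1}{2} - \frac{1}{4} = \frac{1}{4}$)
$g = 0$ ($g = 0 \left(-11\right) = 0$)
$\left(N{\left(2 \right)} + g\right)^{2} = \left(\frac{1}{4} + 0\right)^{2} = \left(\frac{1}{4}\right)^{2} = \frac{1}{16}$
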